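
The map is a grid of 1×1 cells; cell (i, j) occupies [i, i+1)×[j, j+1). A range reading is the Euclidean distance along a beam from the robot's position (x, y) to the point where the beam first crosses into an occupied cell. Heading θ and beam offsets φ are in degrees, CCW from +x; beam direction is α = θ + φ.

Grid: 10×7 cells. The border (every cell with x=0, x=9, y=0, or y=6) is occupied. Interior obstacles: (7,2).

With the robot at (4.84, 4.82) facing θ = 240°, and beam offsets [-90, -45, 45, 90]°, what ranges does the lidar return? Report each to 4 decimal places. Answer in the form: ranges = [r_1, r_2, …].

beam 1: φ=-90°, α=150°
  d=(-0.8660,0.5000)  start (4,4)  tX=0.9699 tY=0.3600  stride 1/|dx|=1.1547 1/|dy|=2.0000
    cross y-line → (4,5), t=0.3600
    cross x-line → (3,5), t=0.9699
    cross x-line → (2,5), t=2.1246
    cross y-line → (2,6), t=2.3600 (wall)
  → r_1 = 2.3600
beam 2: φ=-45°, α=195°
  d=(-0.9659,-0.2588)  start (4,4)  tX=0.8696 tY=3.1682  stride 1/|dx|=1.0353 1/|dy|=3.8637
    cross x-line → (3,4), t=0.8696
    cross x-line → (2,4), t=1.9049
    cross x-line → (1,4), t=2.9402
    cross y-line → (1,3), t=3.1682
    cross x-line → (0,3), t=3.9755 (wall)
  → r_2 = 3.9755
beam 3: φ=45°, α=285°
  d=(0.2588,-0.9659)  start (4,4)  tX=0.6182 tY=0.8489  stride 1/|dx|=3.8637 1/|dy|=1.0353
    cross x-line → (5,4), t=0.6182
    cross y-line → (5,3), t=0.8489
    cross y-line → (5,2), t=1.8842
    cross y-line → (5,1), t=2.9195
    cross y-line → (5,0), t=3.9548 (wall)
  → r_3 = 3.9548
beam 4: φ=90°, α=330°
  d=(0.8660,-0.5000)  start (4,4)  tX=0.1848 tY=1.6400  stride 1/|dx|=1.1547 1/|dy|=2.0000
    cross x-line → (5,4), t=0.1848
    cross x-line → (6,4), t=1.3395
    cross y-line → (6,3), t=1.6400
    cross x-line → (7,3), t=2.4942
    cross y-line → (7,2), t=3.6400 (wall)
  → r_4 = 3.6400

ranges = [2.3600, 3.9755, 3.9548, 3.6400]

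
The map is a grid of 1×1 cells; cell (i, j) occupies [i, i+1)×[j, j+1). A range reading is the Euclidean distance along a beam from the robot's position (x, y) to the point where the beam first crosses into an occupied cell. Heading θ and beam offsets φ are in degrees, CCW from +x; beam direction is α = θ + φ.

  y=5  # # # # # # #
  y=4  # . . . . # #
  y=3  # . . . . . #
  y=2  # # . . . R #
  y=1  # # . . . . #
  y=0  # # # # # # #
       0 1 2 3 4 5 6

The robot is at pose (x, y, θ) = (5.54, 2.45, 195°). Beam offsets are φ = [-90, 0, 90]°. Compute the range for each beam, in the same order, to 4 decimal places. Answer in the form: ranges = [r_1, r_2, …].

beam 1: φ=-90°, α=105°
  d=(-0.2588,0.9659)  start (5,2)  tX=2.0864 tY=0.5694  stride 1/|dx|=3.8637 1/|dy|=1.0353
    cross y-line → (5,3), t=0.5694
    cross y-line → (5,4), t=1.6047 (wall)
  → r_1 = 1.6047
beam 2: φ=0°, α=195°
  d=(-0.9659,-0.2588)  start (5,2)  tX=0.5590 tY=1.7387  stride 1/|dx|=1.0353 1/|dy|=3.8637
    cross x-line → (4,2), t=0.5590
    cross x-line → (3,2), t=1.5943
    cross y-line → (3,1), t=1.7387
    cross x-line → (2,1), t=2.6296
    cross x-line → (1,1), t=3.6649 (wall)
  → r_2 = 3.6649
beam 3: φ=90°, α=285°
  d=(0.2588,-0.9659)  start (5,2)  tX=1.7773 tY=0.4659  stride 1/|dx|=3.8637 1/|dy|=1.0353
    cross y-line → (5,1), t=0.4659
    cross y-line → (5,0), t=1.5012 (wall)
  → r_3 = 1.5012

ranges = [1.6047, 3.6649, 1.5012]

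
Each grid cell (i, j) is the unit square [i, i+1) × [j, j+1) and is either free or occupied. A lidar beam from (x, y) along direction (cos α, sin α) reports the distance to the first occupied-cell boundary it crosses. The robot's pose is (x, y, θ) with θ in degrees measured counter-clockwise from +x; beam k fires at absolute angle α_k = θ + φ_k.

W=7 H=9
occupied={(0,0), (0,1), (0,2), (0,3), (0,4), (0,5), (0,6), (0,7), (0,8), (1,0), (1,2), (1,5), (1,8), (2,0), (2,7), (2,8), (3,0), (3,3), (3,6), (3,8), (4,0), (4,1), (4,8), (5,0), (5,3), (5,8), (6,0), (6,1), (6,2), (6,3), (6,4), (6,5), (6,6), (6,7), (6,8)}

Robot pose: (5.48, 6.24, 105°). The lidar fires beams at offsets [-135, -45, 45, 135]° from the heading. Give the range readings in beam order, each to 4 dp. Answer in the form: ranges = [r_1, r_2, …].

beam 1: φ=-135°, α=330°
  d=(0.8660,-0.5000)  start (5,6)  tX=0.6004 tY=0.4800  stride 1/|dx|=1.1547 1/|dy|=2.0000
    cross y-line → (5,5), t=0.4800
    cross x-line → (6,5), t=0.6004 (wall)
  → r_1 = 0.6004
beam 2: φ=-45°, α=60°
  d=(0.5000,0.8660)  start (5,6)  tX=1.0400 tY=0.8776  stride 1/|dx|=2.0000 1/|dy|=1.1547
    cross y-line → (5,7), t=0.8776
    cross x-line → (6,7), t=1.0400 (wall)
  → r_2 = 1.0400
beam 3: φ=45°, α=150°
  d=(-0.8660,0.5000)  start (5,6)  tX=0.5543 tY=1.5200  stride 1/|dx|=1.1547 1/|dy|=2.0000
    cross x-line → (4,6), t=0.5543
    cross y-line → (4,7), t=1.5200
    cross x-line → (3,7), t=1.7090
    cross x-line → (2,7), t=2.8637 (wall)
  → r_3 = 2.8637
beam 4: φ=135°, α=240°
  d=(-0.5000,-0.8660)  start (5,6)  tX=0.9600 tY=0.2771  stride 1/|dx|=2.0000 1/|dy|=1.1547
    cross y-line → (5,5), t=0.2771
    cross x-line → (4,5), t=0.9600
    cross y-line → (4,4), t=1.4318
    cross y-line → (4,3), t=2.5865
    cross x-line → (3,3), t=2.9600 (wall)
  → r_4 = 2.9600

ranges = [0.6004, 1.0400, 2.8637, 2.9600]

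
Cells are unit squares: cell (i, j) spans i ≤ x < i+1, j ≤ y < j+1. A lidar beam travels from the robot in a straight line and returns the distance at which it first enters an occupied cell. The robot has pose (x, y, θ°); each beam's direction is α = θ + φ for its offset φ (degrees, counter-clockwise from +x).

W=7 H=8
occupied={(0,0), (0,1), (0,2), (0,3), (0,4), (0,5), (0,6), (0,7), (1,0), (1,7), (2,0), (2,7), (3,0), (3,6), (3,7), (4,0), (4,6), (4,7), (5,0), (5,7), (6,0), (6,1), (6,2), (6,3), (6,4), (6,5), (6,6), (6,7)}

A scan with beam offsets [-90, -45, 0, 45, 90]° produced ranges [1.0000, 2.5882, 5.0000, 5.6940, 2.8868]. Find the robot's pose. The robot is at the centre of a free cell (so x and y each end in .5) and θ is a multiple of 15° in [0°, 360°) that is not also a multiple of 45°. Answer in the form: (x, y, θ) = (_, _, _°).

Candidates: 28 free-cell centres × 16 headings = 448 poses. Raycast each; keep the one whose scan matches to 4 dp.
  (2.5, 6.5, 165°): beam 1 = 0.5176 ≠ 1.0000 ✗
  (4.5, 3.5, 255°): beam 1 = 3.6235 ≠ 1.0000 ✗
  (2.5, 3.5, 60°): beam 1 = 4.0415 ≠ 1.0000 ✗
  (1.5, 6.5, 330°): beam 2 = 5.6940 ≠ 2.5882 ✗
  …
  (3.5, 1.5, 60°): r_1=1.0000, r_2=2.5882, r_3=5.0000, r_4=5.6940, r_5=2.8868 — all match ✓
Unique over the lattice → pose = (3.5, 1.5, 60°).

(x, y, θ) = (3.5, 1.5, 60°)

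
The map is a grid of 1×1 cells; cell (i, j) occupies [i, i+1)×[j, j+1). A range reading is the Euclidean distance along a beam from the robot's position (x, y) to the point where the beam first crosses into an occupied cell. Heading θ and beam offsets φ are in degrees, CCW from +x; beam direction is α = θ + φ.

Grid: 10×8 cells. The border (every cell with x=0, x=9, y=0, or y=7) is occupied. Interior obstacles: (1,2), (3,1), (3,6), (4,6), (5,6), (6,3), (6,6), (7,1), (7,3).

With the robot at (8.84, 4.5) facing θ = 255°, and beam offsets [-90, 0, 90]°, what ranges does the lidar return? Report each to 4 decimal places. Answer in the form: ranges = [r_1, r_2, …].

beam 1: φ=-90°, α=165°
  dir = (cos 165°, sin 165°) = (-0.9659, 0.2588); from cell (8,4)
  next x-line at t=0.8696, next y-line at t=1.9319; Δt_x=1.0353, Δt_y=3.8637
    x: enter (7,4) at t=0.8696
    x: enter (6,4) at t=1.9049
    y: enter (6,5) at t=1.9319
    x: enter (5,5) at t=2.9402
    x: enter (4,5) at t=3.9755
    x: enter (3,5) at t=5.0107
    y: enter (3,6) at t=5.7956 ← occupied
  → r_1 = 5.7956
beam 2: φ=0°, α=255°
  dir = (cos 255°, sin 255°) = (-0.2588, -0.9659); from cell (8,4)
  next x-line at t=3.2455, next y-line at t=0.5176; Δt_x=3.8637, Δt_y=1.0353
    y: enter (8,3) at t=0.5176
    y: enter (8,2) at t=1.5529
    y: enter (8,1) at t=2.5882
    x: enter (7,1) at t=3.2455 ← occupied
  → r_2 = 3.2455
beam 3: φ=90°, α=345°
  dir = (cos 345°, sin 345°) = (0.9659, -0.2588); from cell (8,4)
  next x-line at t=0.1656, next y-line at t=1.9319; Δt_x=1.0353, Δt_y=3.8637
    x: enter (9,4) at t=0.1656 ← occupied
  → r_3 = 0.1656

ranges = [5.7956, 3.2455, 0.1656]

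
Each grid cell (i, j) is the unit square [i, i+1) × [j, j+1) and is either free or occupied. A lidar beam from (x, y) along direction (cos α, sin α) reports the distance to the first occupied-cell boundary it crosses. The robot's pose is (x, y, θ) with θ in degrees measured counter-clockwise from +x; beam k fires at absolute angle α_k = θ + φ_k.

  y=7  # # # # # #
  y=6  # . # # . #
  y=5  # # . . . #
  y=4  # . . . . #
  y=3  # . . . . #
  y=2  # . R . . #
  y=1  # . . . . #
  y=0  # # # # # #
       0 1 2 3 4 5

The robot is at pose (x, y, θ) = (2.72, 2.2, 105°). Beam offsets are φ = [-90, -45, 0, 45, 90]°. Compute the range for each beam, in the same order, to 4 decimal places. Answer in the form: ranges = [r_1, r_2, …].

beam 1: φ=-90°, α=15°
  direction (0.9659, 0.2588); cell (2,2); t to first gridline: x 0.2899, y 3.0910 (then +1.0353 / +3.8637)
    (3,2) via x @ 0.2899
    (4,2) via x @ 1.3252
    (5,2) via x @ 2.3604  # hit
  → r_1 = 2.3604
beam 2: φ=-45°, α=60°
  direction (0.5000, 0.8660); cell (2,2); t to first gridline: x 0.5600, y 0.9238 (then +2.0000 / +1.1547)
    (3,2) via x @ 0.5600
    (3,3) via y @ 0.9238
    (3,4) via y @ 2.0785
    (4,4) via x @ 2.5600
    (4,5) via y @ 3.2332
    (4,6) via y @ 4.3879
    (5,6) via x @ 4.5600  # hit
  → r_2 = 4.5600
beam 3: φ=0°, α=105°
  direction (-0.2588, 0.9659); cell (2,2); t to first gridline: x 2.7819, y 0.8282 (then +3.8637 / +1.0353)
    (2,3) via y @ 0.8282
    (2,4) via y @ 1.8635
    (1,4) via x @ 2.7819
    (1,5) via y @ 2.8988  # hit
  → r_3 = 2.8988
beam 4: φ=45°, α=150°
  direction (-0.8660, 0.5000); cell (2,2); t to first gridline: x 0.8314, y 1.6000 (then +1.1547 / +2.0000)
    (1,2) via x @ 0.8314
    (1,3) via y @ 1.6000
    (0,3) via x @ 1.9861  # hit
  → r_4 = 1.9861
beam 5: φ=90°, α=195°
  direction (-0.9659, -0.2588); cell (2,2); t to first gridline: x 0.7454, y 0.7727 (then +1.0353 / +3.8637)
    (1,2) via x @ 0.7454
    (1,1) via y @ 0.7727
    (0,1) via x @ 1.7807  # hit
  → r_5 = 1.7807

ranges = [2.3604, 4.5600, 2.8988, 1.9861, 1.7807]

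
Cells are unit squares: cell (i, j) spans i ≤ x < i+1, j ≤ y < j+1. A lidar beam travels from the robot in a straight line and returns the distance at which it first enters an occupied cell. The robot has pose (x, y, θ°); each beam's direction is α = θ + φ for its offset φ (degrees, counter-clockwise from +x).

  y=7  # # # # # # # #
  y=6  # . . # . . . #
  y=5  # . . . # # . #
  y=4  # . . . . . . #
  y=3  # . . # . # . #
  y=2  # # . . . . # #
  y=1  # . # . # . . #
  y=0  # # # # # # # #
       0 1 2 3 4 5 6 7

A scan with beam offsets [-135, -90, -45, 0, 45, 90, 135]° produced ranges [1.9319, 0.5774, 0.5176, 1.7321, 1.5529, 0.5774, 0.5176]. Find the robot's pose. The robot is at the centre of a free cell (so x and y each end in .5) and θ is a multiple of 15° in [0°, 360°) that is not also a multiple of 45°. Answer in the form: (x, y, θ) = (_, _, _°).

(x, y, θ) = (5.5, 4.5, 330°)

Candidates: 27 free-cell centres × 16 headings = 432 poses. Raycast each; keep the one whose scan matches to 4 dp.
  (2.5, 5.5, 345°): beam 1 = 1.7321 ≠ 1.9319 ✗
  (4.5, 6.5, 15°): beam 1 = 0.5774 ≠ 1.9319 ✗
  (1.5, 5.5, 105°): beam 1 = 4.0415 ≠ 1.9319 ✗
  (6.5, 6.5, 330°): beam 2 = 1.0000 ≠ 0.5774 ✗
  …
  (5.5, 4.5, 330°): r_1=1.9319, r_2=0.5774, r_3=0.5176, r_4=1.7321, r_5=1.5529, r_6=0.5774, r_7=0.5176 — all match ✓
Unique over the lattice → pose = (5.5, 4.5, 330°).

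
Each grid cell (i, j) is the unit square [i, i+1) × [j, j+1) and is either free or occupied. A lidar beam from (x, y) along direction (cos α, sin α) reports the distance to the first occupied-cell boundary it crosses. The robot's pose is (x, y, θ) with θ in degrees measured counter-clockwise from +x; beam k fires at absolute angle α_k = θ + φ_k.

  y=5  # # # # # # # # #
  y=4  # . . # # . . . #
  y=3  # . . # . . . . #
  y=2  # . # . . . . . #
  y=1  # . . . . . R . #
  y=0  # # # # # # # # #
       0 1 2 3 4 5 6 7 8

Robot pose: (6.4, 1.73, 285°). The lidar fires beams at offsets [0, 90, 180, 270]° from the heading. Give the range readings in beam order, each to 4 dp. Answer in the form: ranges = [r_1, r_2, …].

beam 1: φ=0°, α=285°
  dir = (cos 285°, sin 285°) = (0.2588, -0.9659); from cell (6,1)
  next x-line at t=2.3182, next y-line at t=0.7558; Δt_x=3.8637, Δt_y=1.0353
    y: enter (6,0) at t=0.7558 ← occupied
  → r_1 = 0.7558
beam 2: φ=90°, α=15°
  dir = (cos 15°, sin 15°) = (0.9659, 0.2588); from cell (6,1)
  next x-line at t=0.6212, next y-line at t=1.0432; Δt_x=1.0353, Δt_y=3.8637
    x: enter (7,1) at t=0.6212
    y: enter (7,2) at t=1.0432
    x: enter (8,2) at t=1.6564 ← occupied
  → r_2 = 1.6564
beam 3: φ=180°, α=105°
  dir = (cos 105°, sin 105°) = (-0.2588, 0.9659); from cell (6,1)
  next x-line at t=1.5455, next y-line at t=0.2795; Δt_x=3.8637, Δt_y=1.0353
    y: enter (6,2) at t=0.2795
    y: enter (6,3) at t=1.3148
    x: enter (5,3) at t=1.5455
    y: enter (5,4) at t=2.3501
    y: enter (5,5) at t=3.3854 ← occupied
  → r_3 = 3.3854
beam 4: φ=270°, α=195°
  dir = (cos 195°, sin 195°) = (-0.9659, -0.2588); from cell (6,1)
  next x-line at t=0.4141, next y-line at t=2.8205; Δt_x=1.0353, Δt_y=3.8637
    x: enter (5,1) at t=0.4141
    x: enter (4,1) at t=1.4494
    x: enter (3,1) at t=2.4847
    y: enter (3,0) at t=2.8205 ← occupied
  → r_4 = 2.8205

ranges = [0.7558, 1.6564, 3.3854, 2.8205]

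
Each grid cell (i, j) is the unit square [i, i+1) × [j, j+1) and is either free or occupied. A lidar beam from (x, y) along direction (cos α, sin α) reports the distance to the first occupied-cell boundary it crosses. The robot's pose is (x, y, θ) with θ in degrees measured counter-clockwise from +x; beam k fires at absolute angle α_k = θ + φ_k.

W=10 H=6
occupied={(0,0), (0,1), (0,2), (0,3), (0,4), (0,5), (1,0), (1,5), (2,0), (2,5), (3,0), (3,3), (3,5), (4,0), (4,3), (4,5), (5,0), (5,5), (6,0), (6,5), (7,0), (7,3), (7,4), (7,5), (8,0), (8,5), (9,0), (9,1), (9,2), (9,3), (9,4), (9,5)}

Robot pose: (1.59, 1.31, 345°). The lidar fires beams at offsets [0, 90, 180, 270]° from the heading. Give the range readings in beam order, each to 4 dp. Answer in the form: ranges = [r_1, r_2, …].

ranges = [1.1977, 3.8202, 0.6108, 0.3209]

beam 1: φ=0°, α=345°
  dir = (cos 345°, sin 345°) = (0.9659, -0.2588); from cell (1,1)
  next x-line at t=0.4245, next y-line at t=1.1977; Δt_x=1.0353, Δt_y=3.8637
    x: enter (2,1) at t=0.4245
    y: enter (2,0) at t=1.1977 ← occupied
  → r_1 = 1.1977
beam 2: φ=90°, α=75°
  dir = (cos 75°, sin 75°) = (0.2588, 0.9659); from cell (1,1)
  next x-line at t=1.5841, next y-line at t=0.7143; Δt_x=3.8637, Δt_y=1.0353
    y: enter (1,2) at t=0.7143
    x: enter (2,2) at t=1.5841
    y: enter (2,3) at t=1.7496
    y: enter (2,4) at t=2.7849
    y: enter (2,5) at t=3.8202 ← occupied
  → r_2 = 3.8202
beam 3: φ=180°, α=165°
  dir = (cos 165°, sin 165°) = (-0.9659, 0.2588); from cell (1,1)
  next x-line at t=0.6108, next y-line at t=2.6660; Δt_x=1.0353, Δt_y=3.8637
    x: enter (0,1) at t=0.6108 ← occupied
  → r_3 = 0.6108
beam 4: φ=270°, α=255°
  dir = (cos 255°, sin 255°) = (-0.2588, -0.9659); from cell (1,1)
  next x-line at t=2.2796, next y-line at t=0.3209; Δt_x=3.8637, Δt_y=1.0353
    y: enter (1,0) at t=0.3209 ← occupied
  → r_4 = 0.3209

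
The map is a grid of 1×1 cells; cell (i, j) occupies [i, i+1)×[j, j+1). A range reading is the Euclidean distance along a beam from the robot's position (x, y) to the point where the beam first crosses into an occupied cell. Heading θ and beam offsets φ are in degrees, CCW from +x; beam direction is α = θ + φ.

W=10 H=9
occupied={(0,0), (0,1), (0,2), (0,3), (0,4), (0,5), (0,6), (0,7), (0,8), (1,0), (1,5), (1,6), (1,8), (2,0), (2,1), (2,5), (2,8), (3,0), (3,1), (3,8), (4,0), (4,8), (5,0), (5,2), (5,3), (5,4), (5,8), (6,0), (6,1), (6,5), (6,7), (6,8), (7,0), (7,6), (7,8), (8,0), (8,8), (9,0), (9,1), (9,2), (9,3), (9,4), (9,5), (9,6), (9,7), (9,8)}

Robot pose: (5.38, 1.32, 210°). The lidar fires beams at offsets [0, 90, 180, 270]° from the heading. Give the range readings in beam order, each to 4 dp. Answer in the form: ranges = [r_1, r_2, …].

ranges = [0.6400, 0.3695, 0.7159, 4.7600]

beam 1: φ=0°, α=210°
  direction (-0.8660, -0.5000); cell (5,1); t to first gridline: x 0.4388, y 0.6400 (then +1.1547 / +2.0000)
    (4,1) via x @ 0.4388
    (4,0) via y @ 0.6400  # hit
  → r_1 = 0.6400
beam 2: φ=90°, α=300°
  direction (0.5000, -0.8660); cell (5,1); t to first gridline: x 1.2400, y 0.3695 (then +2.0000 / +1.1547)
    (5,0) via y @ 0.3695  # hit
  → r_2 = 0.3695
beam 3: φ=180°, α=30°
  direction (0.8660, 0.5000); cell (5,1); t to first gridline: x 0.7159, y 1.3600 (then +1.1547 / +2.0000)
    (6,1) via x @ 0.7159  # hit
  → r_3 = 0.7159
beam 4: φ=270°, α=120°
  direction (-0.5000, 0.8660); cell (5,1); t to first gridline: x 0.7600, y 0.7852 (then +2.0000 / +1.1547)
    (4,1) via x @ 0.7600
    (4,2) via y @ 0.7852
    (4,3) via y @ 1.9399
    (3,3) via x @ 2.7600
    (3,4) via y @ 3.0946
    (3,5) via y @ 4.2493
    (2,5) via x @ 4.7600  # hit
  → r_4 = 4.7600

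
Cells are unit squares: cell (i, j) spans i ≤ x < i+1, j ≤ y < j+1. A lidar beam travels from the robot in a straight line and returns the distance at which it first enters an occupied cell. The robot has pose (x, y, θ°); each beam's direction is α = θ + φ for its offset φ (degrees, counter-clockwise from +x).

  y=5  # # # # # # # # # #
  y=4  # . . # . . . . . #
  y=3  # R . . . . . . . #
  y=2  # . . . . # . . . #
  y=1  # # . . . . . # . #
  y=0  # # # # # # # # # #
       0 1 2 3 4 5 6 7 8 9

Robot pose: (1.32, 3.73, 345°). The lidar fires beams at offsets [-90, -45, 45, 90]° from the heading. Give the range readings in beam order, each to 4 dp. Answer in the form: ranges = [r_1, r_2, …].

beam 1: φ=-90°, α=255°
  direction (-0.2588, -0.9659); cell (1,3); t to first gridline: x 1.2364, y 0.7558 (then +3.8637 / +1.0353)
    (1,2) via y @ 0.7558
    (0,2) via x @ 1.2364  # hit
  → r_1 = 1.2364
beam 2: φ=-45°, α=300°
  direction (0.5000, -0.8660); cell (1,3); t to first gridline: x 1.3600, y 0.8429 (then +2.0000 / +1.1547)
    (1,2) via y @ 0.8429
    (2,2) via x @ 1.3600
    (2,1) via y @ 1.9976
    (2,0) via y @ 3.1523  # hit
  → r_2 = 3.1523
beam 3: φ=45°, α=30°
  direction (0.8660, 0.5000); cell (1,3); t to first gridline: x 0.7852, y 0.5400 (then +1.1547 / +2.0000)
    (1,4) via y @ 0.5400
    (2,4) via x @ 0.7852
    (3,4) via x @ 1.9399  # hit
  → r_3 = 1.9399
beam 4: φ=90°, α=75°
  direction (0.2588, 0.9659); cell (1,3); t to first gridline: x 2.6273, y 0.2795 (then +3.8637 / +1.0353)
    (1,4) via y @ 0.2795
    (1,5) via y @ 1.3148  # hit
  → r_4 = 1.3148

ranges = [1.2364, 3.1523, 1.9399, 1.3148]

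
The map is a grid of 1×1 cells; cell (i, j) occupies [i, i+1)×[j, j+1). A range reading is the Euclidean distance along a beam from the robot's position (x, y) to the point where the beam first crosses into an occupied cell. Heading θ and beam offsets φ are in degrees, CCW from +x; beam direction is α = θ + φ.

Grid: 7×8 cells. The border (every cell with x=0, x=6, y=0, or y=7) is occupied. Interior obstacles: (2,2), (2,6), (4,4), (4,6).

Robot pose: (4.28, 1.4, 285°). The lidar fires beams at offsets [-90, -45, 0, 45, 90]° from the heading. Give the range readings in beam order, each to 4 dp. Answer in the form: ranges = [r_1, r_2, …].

ranges = [1.5455, 0.4619, 0.4141, 0.8000, 1.7807]

beam 1: φ=-90°, α=195°
  cosα=-0.9659 sinα=-0.2588 | (4,1) | tMaxX 0.2899 tMaxY 1.5455 | tΔX 1.0353 tΔY 3.8637
    t=0.2899 [x] (3,1)
    t=1.3252 [x] (2,1)
    t=1.5455 [y] (2,0) — stop
  → r_1 = 1.5455
beam 2: φ=-45°, α=240°
  cosα=-0.5000 sinα=-0.8660 | (4,1) | tMaxX 0.5600 tMaxY 0.4619 | tΔX 2.0000 tΔY 1.1547
    t=0.4619 [y] (4,0) — stop
  → r_2 = 0.4619
beam 3: φ=0°, α=285°
  cosα=0.2588 sinα=-0.9659 | (4,1) | tMaxX 2.7819 tMaxY 0.4141 | tΔX 3.8637 tΔY 1.0353
    t=0.4141 [y] (4,0) — stop
  → r_3 = 0.4141
beam 4: φ=45°, α=330°
  cosα=0.8660 sinα=-0.5000 | (4,1) | tMaxX 0.8314 tMaxY 0.8000 | tΔX 1.1547 tΔY 2.0000
    t=0.8000 [y] (4,0) — stop
  → r_4 = 0.8000
beam 5: φ=90°, α=15°
  cosα=0.9659 sinα=0.2588 | (4,1) | tMaxX 0.7454 tMaxY 2.3182 | tΔX 1.0353 tΔY 3.8637
    t=0.7454 [x] (5,1)
    t=1.7807 [x] (6,1) — stop
  → r_5 = 1.7807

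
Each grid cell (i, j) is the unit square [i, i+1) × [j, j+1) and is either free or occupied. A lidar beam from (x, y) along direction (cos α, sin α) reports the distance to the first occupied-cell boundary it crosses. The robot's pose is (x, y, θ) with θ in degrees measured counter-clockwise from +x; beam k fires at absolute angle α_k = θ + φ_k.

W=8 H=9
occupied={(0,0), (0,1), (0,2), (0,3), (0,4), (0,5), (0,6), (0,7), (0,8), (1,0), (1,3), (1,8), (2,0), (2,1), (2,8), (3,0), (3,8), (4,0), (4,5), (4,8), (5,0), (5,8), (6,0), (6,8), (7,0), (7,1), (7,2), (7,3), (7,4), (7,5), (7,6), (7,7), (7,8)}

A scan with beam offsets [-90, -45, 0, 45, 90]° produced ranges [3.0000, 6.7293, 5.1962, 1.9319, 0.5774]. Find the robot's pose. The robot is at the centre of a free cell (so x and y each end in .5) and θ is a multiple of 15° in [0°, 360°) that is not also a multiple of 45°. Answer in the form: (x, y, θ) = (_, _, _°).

Enumerate (i+0.5, j+0.5, θ) over the 39 free cells and 16 admissible headings. For each, cast all 5 beams and compare to the given ranges.
  (4.5, 4.5, 150°): beam 1 = 0.5774 ≠ 3.0000 ✗
  (6.5, 3.5, 285°): beam 1 = 5.6940 ≠ 3.0000 ✗
  (5.5, 3.5, 195°): beam 1 = 1.9319 ≠ 3.0000 ✗
  (3.5, 7.5, 60°): beam 1 = 4.0415 ≠ 3.0000 ✗
  (6.5, 2.5, 120°): beam 1 = 0.5774 ≠ 3.0000 ✗
  …
  (2.5, 7.5, 330°): r_1=3.0000, r_2=6.7293, r_3=5.1962, r_4=1.9319, r_5=0.5774 — all match ✓
No second candidate reproduces the full scan.

(x, y, θ) = (2.5, 7.5, 330°)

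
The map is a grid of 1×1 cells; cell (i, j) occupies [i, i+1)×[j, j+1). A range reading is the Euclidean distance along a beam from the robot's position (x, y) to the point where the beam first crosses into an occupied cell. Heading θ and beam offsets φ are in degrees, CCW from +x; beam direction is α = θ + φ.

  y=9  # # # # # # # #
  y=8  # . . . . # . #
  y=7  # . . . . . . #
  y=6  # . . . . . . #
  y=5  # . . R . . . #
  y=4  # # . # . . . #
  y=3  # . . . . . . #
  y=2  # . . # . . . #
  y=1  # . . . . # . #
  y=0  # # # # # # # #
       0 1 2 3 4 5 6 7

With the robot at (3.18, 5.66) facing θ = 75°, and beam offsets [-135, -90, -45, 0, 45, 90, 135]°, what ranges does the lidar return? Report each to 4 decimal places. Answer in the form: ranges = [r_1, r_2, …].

ranges = [0.7621, 3.9548, 4.4110, 3.4578, 3.8567, 2.2569, 1.3625]

beam 1: φ=-135°, α=300°
  cosα=0.5000 sinα=-0.8660 | (3,5) | tMaxX 1.6400 tMaxY 0.7621 | tΔX 2.0000 tΔY 1.1547
    t=0.7621 [y] (3,4) — stop
  → r_1 = 0.7621
beam 2: φ=-90°, α=345°
  cosα=0.9659 sinα=-0.2588 | (3,5) | tMaxX 0.8489 tMaxY 2.5500 | tΔX 1.0353 tΔY 3.8637
    t=0.8489 [x] (4,5)
    t=1.8842 [x] (5,5)
    t=2.5500 [y] (5,4)
    t=2.9195 [x] (6,4)
    t=3.9548 [x] (7,4) — stop
  → r_2 = 3.9548
beam 3: φ=-45°, α=30°
  cosα=0.8660 sinα=0.5000 | (3,5) | tMaxX 0.9469 tMaxY 0.6800 | tΔX 1.1547 tΔY 2.0000
    t=0.6800 [y] (3,6)
    t=0.9469 [x] (4,6)
    t=2.1016 [x] (5,6)
    t=2.6800 [y] (5,7)
    t=3.2563 [x] (6,7)
    t=4.4110 [x] (7,7) — stop
  → r_3 = 4.4110
beam 4: φ=0°, α=75°
  cosα=0.2588 sinα=0.9659 | (3,5) | tMaxX 3.1682 tMaxY 0.3520 | tΔX 3.8637 tΔY 1.0353
    t=0.3520 [y] (3,6)
    t=1.3873 [y] (3,7)
    t=2.4225 [y] (3,8)
    t=3.1682 [x] (4,8)
    t=3.4578 [y] (4,9) — stop
  → r_4 = 3.4578
beam 5: φ=45°, α=120°
  cosα=-0.5000 sinα=0.8660 | (3,5) | tMaxX 0.3600 tMaxY 0.3926 | tΔX 2.0000 tΔY 1.1547
    t=0.3600 [x] (2,5)
    t=0.3926 [y] (2,6)
    t=1.5473 [y] (2,7)
    t=2.3600 [x] (1,7)
    t=2.7020 [y] (1,8)
    t=3.8567 [y] (1,9) — stop
  → r_5 = 3.8567
beam 6: φ=90°, α=165°
  cosα=-0.9659 sinα=0.2588 | (3,5) | tMaxX 0.1863 tMaxY 1.3137 | tΔX 1.0353 tΔY 3.8637
    t=0.1863 [x] (2,5)
    t=1.2216 [x] (1,5)
    t=1.3137 [y] (1,6)
    t=2.2569 [x] (0,6) — stop
  → r_6 = 2.2569
beam 7: φ=135°, α=210°
  cosα=-0.8660 sinα=-0.5000 | (3,5) | tMaxX 0.2078 tMaxY 1.3200 | tΔX 1.1547 tΔY 2.0000
    t=0.2078 [x] (2,5)
    t=1.3200 [y] (2,4)
    t=1.3625 [x] (1,4) — stop
  → r_7 = 1.3625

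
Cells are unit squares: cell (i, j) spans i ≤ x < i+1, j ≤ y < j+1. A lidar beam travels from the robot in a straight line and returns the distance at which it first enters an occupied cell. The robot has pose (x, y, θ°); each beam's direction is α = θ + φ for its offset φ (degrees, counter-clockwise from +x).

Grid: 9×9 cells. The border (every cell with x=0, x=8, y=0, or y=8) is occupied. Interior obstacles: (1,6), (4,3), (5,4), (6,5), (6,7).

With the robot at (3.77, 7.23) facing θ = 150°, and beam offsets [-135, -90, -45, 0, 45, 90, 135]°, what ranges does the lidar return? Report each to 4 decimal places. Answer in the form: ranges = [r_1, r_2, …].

beam 1: φ=-135°, α=15°
  direction (0.9659, 0.2588); cell (3,7); t to first gridline: x 0.2381, y 2.9751 (then +1.0353 / +3.8637)
    (4,7) via x @ 0.2381
    (5,7) via x @ 1.2734
    (6,7) via x @ 2.3087  # hit
  → r_1 = 2.3087
beam 2: φ=-90°, α=60°
  direction (0.5000, 0.8660); cell (3,7); t to first gridline: x 0.4600, y 0.8891 (then +2.0000 / +1.1547)
    (4,7) via x @ 0.4600
    (4,8) via y @ 0.8891  # hit
  → r_2 = 0.8891
beam 3: φ=-45°, α=105°
  direction (-0.2588, 0.9659); cell (3,7); t to first gridline: x 2.9751, y 0.7972 (then +3.8637 / +1.0353)
    (3,8) via y @ 0.7972  # hit
  → r_3 = 0.7972
beam 4: φ=0°, α=150°
  direction (-0.8660, 0.5000); cell (3,7); t to first gridline: x 0.8891, y 1.5400 (then +1.1547 / +2.0000)
    (2,7) via x @ 0.8891
    (2,8) via y @ 1.5400  # hit
  → r_4 = 1.5400
beam 5: φ=45°, α=195°
  direction (-0.9659, -0.2588); cell (3,7); t to first gridline: x 0.7972, y 0.8887 (then +1.0353 / +3.8637)
    (2,7) via x @ 0.7972
    (2,6) via y @ 0.8887
    (1,6) via x @ 1.8324  # hit
  → r_5 = 1.8324
beam 6: φ=90°, α=240°
  direction (-0.5000, -0.8660); cell (3,7); t to first gridline: x 1.5400, y 0.2656 (then +2.0000 / +1.1547)
    (3,6) via y @ 0.2656
    (3,5) via y @ 1.4203
    (2,5) via x @ 1.5400
    (2,4) via y @ 2.5750
    (1,4) via x @ 3.5400
    (1,3) via y @ 3.7297
    (1,2) via y @ 4.8844
    (0,2) via x @ 5.5400  # hit
  → r_6 = 5.5400
beam 7: φ=135°, α=285°
  direction (0.2588, -0.9659); cell (3,7); t to first gridline: x 0.8887, y 0.2381 (then +3.8637 / +1.0353)
    (3,6) via y @ 0.2381
    (4,6) via x @ 0.8887
    (4,5) via y @ 1.2734
    (4,4) via y @ 2.3087
    (4,3) via y @ 3.3439  # hit
  → r_7 = 3.3439

ranges = [2.3087, 0.8891, 0.7972, 1.5400, 1.8324, 5.5400, 3.3439]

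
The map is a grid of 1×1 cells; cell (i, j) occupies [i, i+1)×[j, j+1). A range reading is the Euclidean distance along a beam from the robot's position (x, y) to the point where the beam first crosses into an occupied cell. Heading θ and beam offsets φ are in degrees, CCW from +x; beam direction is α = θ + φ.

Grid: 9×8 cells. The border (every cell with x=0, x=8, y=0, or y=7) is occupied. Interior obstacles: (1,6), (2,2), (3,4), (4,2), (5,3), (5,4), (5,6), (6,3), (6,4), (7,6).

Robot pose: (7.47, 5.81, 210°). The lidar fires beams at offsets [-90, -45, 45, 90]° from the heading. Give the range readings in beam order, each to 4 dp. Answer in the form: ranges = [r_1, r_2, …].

beam 1: φ=-90°, α=120°
  dir = (cos 120°, sin 120°) = (-0.5000, 0.8660); from cell (7,5)
  next x-line at t=0.9400, next y-line at t=0.2194; Δt_x=2.0000, Δt_y=1.1547
    y: enter (7,6) at t=0.2194 ← occupied
  → r_1 = 0.2194
beam 2: φ=-45°, α=165°
  dir = (cos 165°, sin 165°) = (-0.9659, 0.2588); from cell (7,5)
  next x-line at t=0.4866, next y-line at t=0.7341; Δt_x=1.0353, Δt_y=3.8637
    x: enter (6,5) at t=0.4866
    y: enter (6,6) at t=0.7341
    x: enter (5,6) at t=1.5219 ← occupied
  → r_2 = 1.5219
beam 3: φ=45°, α=255°
  dir = (cos 255°, sin 255°) = (-0.2588, -0.9659); from cell (7,5)
  next x-line at t=1.8159, next y-line at t=0.8386; Δt_x=3.8637, Δt_y=1.0353
    y: enter (7,4) at t=0.8386
    x: enter (6,4) at t=1.8159 ← occupied
  → r_3 = 1.8159
beam 4: φ=90°, α=300°
  dir = (cos 300°, sin 300°) = (0.5000, -0.8660); from cell (7,5)
  next x-line at t=1.0600, next y-line at t=0.9353; Δt_x=2.0000, Δt_y=1.1547
    y: enter (7,4) at t=0.9353
    x: enter (8,4) at t=1.0600 ← occupied
  → r_4 = 1.0600

ranges = [0.2194, 1.5219, 1.8159, 1.0600]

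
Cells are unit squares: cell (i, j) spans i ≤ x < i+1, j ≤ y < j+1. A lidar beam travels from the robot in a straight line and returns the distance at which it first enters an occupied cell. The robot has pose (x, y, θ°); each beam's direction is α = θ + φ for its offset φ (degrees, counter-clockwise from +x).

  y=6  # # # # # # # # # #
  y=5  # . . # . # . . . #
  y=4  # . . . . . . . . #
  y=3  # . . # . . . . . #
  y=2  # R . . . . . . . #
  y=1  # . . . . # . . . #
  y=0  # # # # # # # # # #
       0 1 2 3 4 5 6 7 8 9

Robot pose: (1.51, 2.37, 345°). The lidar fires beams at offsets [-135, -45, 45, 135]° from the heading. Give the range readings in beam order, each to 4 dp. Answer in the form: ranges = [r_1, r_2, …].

ranges = [0.5889, 1.5819, 1.7205, 1.0200]

beam 1: φ=-135°, α=210°
  dir = (cos 210°, sin 210°) = (-0.8660, -0.5000); from cell (1,2)
  next x-line at t=0.5889, next y-line at t=0.7400; Δt_x=1.1547, Δt_y=2.0000
    x: enter (0,2) at t=0.5889 ← occupied
  → r_1 = 0.5889
beam 2: φ=-45°, α=300°
  dir = (cos 300°, sin 300°) = (0.5000, -0.8660); from cell (1,2)
  next x-line at t=0.9800, next y-line at t=0.4272; Δt_x=2.0000, Δt_y=1.1547
    y: enter (1,1) at t=0.4272
    x: enter (2,1) at t=0.9800
    y: enter (2,0) at t=1.5819 ← occupied
  → r_2 = 1.5819
beam 3: φ=45°, α=30°
  dir = (cos 30°, sin 30°) = (0.8660, 0.5000); from cell (1,2)
  next x-line at t=0.5658, next y-line at t=1.2600; Δt_x=1.1547, Δt_y=2.0000
    x: enter (2,2) at t=0.5658
    y: enter (2,3) at t=1.2600
    x: enter (3,3) at t=1.7205 ← occupied
  → r_3 = 1.7205
beam 4: φ=135°, α=120°
  dir = (cos 120°, sin 120°) = (-0.5000, 0.8660); from cell (1,2)
  next x-line at t=1.0200, next y-line at t=0.7275; Δt_x=2.0000, Δt_y=1.1547
    y: enter (1,3) at t=0.7275
    x: enter (0,3) at t=1.0200 ← occupied
  → r_4 = 1.0200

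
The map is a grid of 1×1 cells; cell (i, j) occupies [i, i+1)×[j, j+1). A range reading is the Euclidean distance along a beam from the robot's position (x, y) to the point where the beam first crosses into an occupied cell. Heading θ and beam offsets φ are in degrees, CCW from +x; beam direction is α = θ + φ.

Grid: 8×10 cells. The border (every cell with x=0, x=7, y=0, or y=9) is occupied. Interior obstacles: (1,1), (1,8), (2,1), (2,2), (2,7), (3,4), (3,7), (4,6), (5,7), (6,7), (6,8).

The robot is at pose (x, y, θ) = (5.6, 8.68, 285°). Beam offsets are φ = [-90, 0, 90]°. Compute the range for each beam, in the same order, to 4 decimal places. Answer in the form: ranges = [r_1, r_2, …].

beam 1: φ=-90°, α=195°
  direction (-0.9659, -0.2588); cell (5,8); t to first gridline: x 0.6212, y 2.6273 (then +1.0353 / +3.8637)
    (4,8) via x @ 0.6212
    (3,8) via x @ 1.6564
    (3,7) via y @ 2.6273  # hit
  → r_1 = 2.6273
beam 2: φ=0°, α=285°
  direction (0.2588, -0.9659); cell (5,8); t to first gridline: x 1.5455, y 0.7040 (then +3.8637 / +1.0353)
    (5,7) via y @ 0.7040  # hit
  → r_2 = 0.7040
beam 3: φ=90°, α=15°
  direction (0.9659, 0.2588); cell (5,8); t to first gridline: x 0.4141, y 1.2364 (then +1.0353 / +3.8637)
    (6,8) via x @ 0.4141  # hit
  → r_3 = 0.4141

ranges = [2.6273, 0.7040, 0.4141]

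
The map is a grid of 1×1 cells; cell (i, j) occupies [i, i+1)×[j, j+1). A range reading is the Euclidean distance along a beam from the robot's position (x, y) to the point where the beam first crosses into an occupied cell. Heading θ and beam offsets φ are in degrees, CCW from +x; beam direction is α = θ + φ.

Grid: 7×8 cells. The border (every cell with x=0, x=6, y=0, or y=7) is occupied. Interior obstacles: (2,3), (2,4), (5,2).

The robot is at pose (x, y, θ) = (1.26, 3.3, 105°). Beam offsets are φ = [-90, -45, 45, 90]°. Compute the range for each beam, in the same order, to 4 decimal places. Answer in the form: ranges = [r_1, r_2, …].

ranges = [0.7661, 1.4800, 0.3002, 0.2692]

beam 1: φ=-90°, α=15°
  d=(0.9659,0.2588)  start (1,3)  tX=0.7661 tY=2.7046  stride 1/|dx|=1.0353 1/|dy|=3.8637
    cross x-line → (2,3), t=0.7661 (wall)
  → r_1 = 0.7661
beam 2: φ=-45°, α=60°
  d=(0.5000,0.8660)  start (1,3)  tX=1.4800 tY=0.8083  stride 1/|dx|=2.0000 1/|dy|=1.1547
    cross y-line → (1,4), t=0.8083
    cross x-line → (2,4), t=1.4800 (wall)
  → r_2 = 1.4800
beam 3: φ=45°, α=150°
  d=(-0.8660,0.5000)  start (1,3)  tX=0.3002 tY=1.4000  stride 1/|dx|=1.1547 1/|dy|=2.0000
    cross x-line → (0,3), t=0.3002 (wall)
  → r_3 = 0.3002
beam 4: φ=90°, α=195°
  d=(-0.9659,-0.2588)  start (1,3)  tX=0.2692 tY=1.1591  stride 1/|dx|=1.0353 1/|dy|=3.8637
    cross x-line → (0,3), t=0.2692 (wall)
  → r_4 = 0.2692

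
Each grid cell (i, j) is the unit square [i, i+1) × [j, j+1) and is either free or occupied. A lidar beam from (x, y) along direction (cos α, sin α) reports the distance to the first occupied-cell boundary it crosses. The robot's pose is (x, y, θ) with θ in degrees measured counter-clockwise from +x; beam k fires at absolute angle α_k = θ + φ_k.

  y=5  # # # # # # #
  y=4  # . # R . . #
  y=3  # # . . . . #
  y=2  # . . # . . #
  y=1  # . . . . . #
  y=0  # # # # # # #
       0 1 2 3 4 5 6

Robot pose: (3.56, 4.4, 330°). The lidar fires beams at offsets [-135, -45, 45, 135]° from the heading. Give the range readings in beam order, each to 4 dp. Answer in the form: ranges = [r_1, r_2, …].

beam 1: φ=-135°, α=195°
  dir = (cos 195°, sin 195°) = (-0.9659, -0.2588); from cell (3,4)
  next x-line at t=0.5798, next y-line at t=1.5455; Δt_x=1.0353, Δt_y=3.8637
    x: enter (2,4) at t=0.5798 ← occupied
  → r_1 = 0.5798
beam 2: φ=-45°, α=285°
  dir = (cos 285°, sin 285°) = (0.2588, -0.9659); from cell (3,4)
  next x-line at t=1.7000, next y-line at t=0.4141; Δt_x=3.8637, Δt_y=1.0353
    y: enter (3,3) at t=0.4141
    y: enter (3,2) at t=1.4494 ← occupied
  → r_2 = 1.4494
beam 3: φ=45°, α=15°
  dir = (cos 15°, sin 15°) = (0.9659, 0.2588); from cell (3,4)
  next x-line at t=0.4555, next y-line at t=2.3182; Δt_x=1.0353, Δt_y=3.8637
    x: enter (4,4) at t=0.4555
    x: enter (5,4) at t=1.4908
    y: enter (5,5) at t=2.3182 ← occupied
  → r_3 = 2.3182
beam 4: φ=135°, α=105°
  dir = (cos 105°, sin 105°) = (-0.2588, 0.9659); from cell (3,4)
  next x-line at t=2.1637, next y-line at t=0.6212; Δt_x=3.8637, Δt_y=1.0353
    y: enter (3,5) at t=0.6212 ← occupied
  → r_4 = 0.6212

ranges = [0.5798, 1.4494, 2.3182, 0.6212]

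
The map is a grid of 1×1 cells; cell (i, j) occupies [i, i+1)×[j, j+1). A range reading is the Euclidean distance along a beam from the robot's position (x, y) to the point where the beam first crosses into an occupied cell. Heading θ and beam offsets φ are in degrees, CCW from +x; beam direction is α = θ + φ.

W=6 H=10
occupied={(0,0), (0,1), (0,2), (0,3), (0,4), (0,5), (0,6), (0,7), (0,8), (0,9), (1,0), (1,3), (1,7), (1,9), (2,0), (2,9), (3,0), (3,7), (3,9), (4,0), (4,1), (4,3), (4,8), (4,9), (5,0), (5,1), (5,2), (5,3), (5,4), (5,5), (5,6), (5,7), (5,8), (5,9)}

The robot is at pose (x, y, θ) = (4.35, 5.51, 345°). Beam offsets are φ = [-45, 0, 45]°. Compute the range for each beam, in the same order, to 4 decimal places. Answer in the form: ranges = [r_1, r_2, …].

beam 1: φ=-45°, α=300°
  dir = (cos 300°, sin 300°) = (0.5000, -0.8660); from cell (4,5)
  next x-line at t=1.3000, next y-line at t=0.5889; Δt_x=2.0000, Δt_y=1.1547
    y: enter (4,4) at t=0.5889
    x: enter (5,4) at t=1.3000 ← occupied
  → r_1 = 1.3000
beam 2: φ=0°, α=345°
  dir = (cos 345°, sin 345°) = (0.9659, -0.2588); from cell (4,5)
  next x-line at t=0.6729, next y-line at t=1.9705; Δt_x=1.0353, Δt_y=3.8637
    x: enter (5,5) at t=0.6729 ← occupied
  → r_2 = 0.6729
beam 3: φ=45°, α=30°
  dir = (cos 30°, sin 30°) = (0.8660, 0.5000); from cell (4,5)
  next x-line at t=0.7506, next y-line at t=0.9800; Δt_x=1.1547, Δt_y=2.0000
    x: enter (5,5) at t=0.7506 ← occupied
  → r_3 = 0.7506

ranges = [1.3000, 0.6729, 0.7506]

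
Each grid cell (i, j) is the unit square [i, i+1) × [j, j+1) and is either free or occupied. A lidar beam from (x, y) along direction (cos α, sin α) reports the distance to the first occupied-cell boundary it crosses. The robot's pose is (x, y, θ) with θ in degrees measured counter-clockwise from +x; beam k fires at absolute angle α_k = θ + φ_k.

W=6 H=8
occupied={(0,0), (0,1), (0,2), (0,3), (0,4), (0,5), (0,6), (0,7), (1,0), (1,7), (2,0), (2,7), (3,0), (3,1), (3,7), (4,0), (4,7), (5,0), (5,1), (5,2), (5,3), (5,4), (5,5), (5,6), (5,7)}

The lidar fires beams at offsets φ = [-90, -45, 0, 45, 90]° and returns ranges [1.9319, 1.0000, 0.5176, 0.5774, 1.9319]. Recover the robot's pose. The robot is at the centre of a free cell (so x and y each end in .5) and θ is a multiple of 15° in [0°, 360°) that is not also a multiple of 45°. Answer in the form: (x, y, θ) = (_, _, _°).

Enumerate (i+0.5, j+0.5, θ) over the 23 free cells and 16 admissible headings. For each, cast all 5 beams and compare to the given ranges.
  (4.5, 4.5, 330°): beam 1 = 2.8868 ≠ 1.9319 ✗
  (1.5, 1.5, 255°): beam 1 = 0.5176 ≠ 1.9319 ✗
  (2.5, 3.5, 285°): beam 1 = 1.5529 ≠ 1.9319 ✗
  …
  (4.5, 3.5, 345°): r_1=1.9319, r_2=1.0000, r_3=0.5176, r_4=0.5774, r_5=1.9319 — all match ✓
No second candidate reproduces the full scan.

(x, y, θ) = (4.5, 3.5, 345°)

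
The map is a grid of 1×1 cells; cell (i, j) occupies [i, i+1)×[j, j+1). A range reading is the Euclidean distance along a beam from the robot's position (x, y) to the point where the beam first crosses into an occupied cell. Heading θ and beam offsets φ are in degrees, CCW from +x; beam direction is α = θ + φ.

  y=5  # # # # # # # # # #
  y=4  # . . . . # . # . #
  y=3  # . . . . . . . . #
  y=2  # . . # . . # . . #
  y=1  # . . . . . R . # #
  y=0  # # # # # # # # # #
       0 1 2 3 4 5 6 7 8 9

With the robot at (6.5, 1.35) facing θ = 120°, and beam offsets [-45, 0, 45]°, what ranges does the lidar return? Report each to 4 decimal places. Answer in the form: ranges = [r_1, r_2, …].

beam 1: φ=-45°, α=75°
  d=(0.2588,0.9659)  start (6,1)  tX=1.9319 tY=0.6729  stride 1/|dx|=3.8637 1/|dy|=1.0353
    cross y-line → (6,2), t=0.6729 (wall)
  → r_1 = 0.6729
beam 2: φ=0°, α=120°
  d=(-0.5000,0.8660)  start (6,1)  tX=1.0000 tY=0.7506  stride 1/|dx|=2.0000 1/|dy|=1.1547
    cross y-line → (6,2), t=0.7506 (wall)
  → r_2 = 0.7506
beam 3: φ=45°, α=165°
  d=(-0.9659,0.2588)  start (6,1)  tX=0.5176 tY=2.5114  stride 1/|dx|=1.0353 1/|dy|=3.8637
    cross x-line → (5,1), t=0.5176
    cross x-line → (4,1), t=1.5529
    cross y-line → (4,2), t=2.5114
    cross x-line → (3,2), t=2.5882 (wall)
  → r_3 = 2.5882

ranges = [0.6729, 0.7506, 2.5882]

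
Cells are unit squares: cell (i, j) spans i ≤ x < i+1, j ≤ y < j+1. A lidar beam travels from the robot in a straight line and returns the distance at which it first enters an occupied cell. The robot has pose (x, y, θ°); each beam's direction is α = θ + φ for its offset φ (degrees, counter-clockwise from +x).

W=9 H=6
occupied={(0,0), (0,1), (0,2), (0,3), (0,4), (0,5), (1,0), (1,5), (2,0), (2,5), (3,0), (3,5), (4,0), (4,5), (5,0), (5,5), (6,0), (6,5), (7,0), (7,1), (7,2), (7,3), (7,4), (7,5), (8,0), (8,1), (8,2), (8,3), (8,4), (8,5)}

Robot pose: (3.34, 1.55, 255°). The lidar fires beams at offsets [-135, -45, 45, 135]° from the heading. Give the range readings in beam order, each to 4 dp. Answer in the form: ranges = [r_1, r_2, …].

beam 1: φ=-135°, α=120°
  dir = (cos 120°, sin 120°) = (-0.5000, 0.8660); from cell (3,1)
  next x-line at t=0.6800, next y-line at t=0.5196; Δt_x=2.0000, Δt_y=1.1547
    y: enter (3,2) at t=0.5196
    x: enter (2,2) at t=0.6800
    y: enter (2,3) at t=1.6743
    x: enter (1,3) at t=2.6800
    y: enter (1,4) at t=2.8290
    y: enter (1,5) at t=3.9837 ← occupied
  → r_1 = 3.9837
beam 2: φ=-45°, α=210°
  dir = (cos 210°, sin 210°) = (-0.8660, -0.5000); from cell (3,1)
  next x-line at t=0.3926, next y-line at t=1.1000; Δt_x=1.1547, Δt_y=2.0000
    x: enter (2,1) at t=0.3926
    y: enter (2,0) at t=1.1000 ← occupied
  → r_2 = 1.1000
beam 3: φ=45°, α=300°
  dir = (cos 300°, sin 300°) = (0.5000, -0.8660); from cell (3,1)
  next x-line at t=1.3200, next y-line at t=0.6351; Δt_x=2.0000, Δt_y=1.1547
    y: enter (3,0) at t=0.6351 ← occupied
  → r_3 = 0.6351
beam 4: φ=135°, α=30°
  dir = (cos 30°, sin 30°) = (0.8660, 0.5000); from cell (3,1)
  next x-line at t=0.7621, next y-line at t=0.9000; Δt_x=1.1547, Δt_y=2.0000
    x: enter (4,1) at t=0.7621
    y: enter (4,2) at t=0.9000
    x: enter (5,2) at t=1.9168
    y: enter (5,3) at t=2.9000
    x: enter (6,3) at t=3.0715
    x: enter (7,3) at t=4.2262 ← occupied
  → r_4 = 4.2262

ranges = [3.9837, 1.1000, 0.6351, 4.2262]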